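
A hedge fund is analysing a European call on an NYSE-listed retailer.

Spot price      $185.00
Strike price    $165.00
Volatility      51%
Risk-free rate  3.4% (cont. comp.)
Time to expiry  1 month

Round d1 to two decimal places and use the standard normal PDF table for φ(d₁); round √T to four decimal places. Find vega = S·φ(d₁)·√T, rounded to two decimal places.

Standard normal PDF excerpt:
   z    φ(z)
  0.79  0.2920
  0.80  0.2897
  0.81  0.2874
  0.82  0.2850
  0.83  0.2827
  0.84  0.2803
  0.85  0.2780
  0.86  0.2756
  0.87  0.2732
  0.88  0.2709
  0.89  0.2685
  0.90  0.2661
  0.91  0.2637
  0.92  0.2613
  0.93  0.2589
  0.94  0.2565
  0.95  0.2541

σ√T = 0.51·√0.08333 = 0.1472
d₁ = [ln(185/165) + (0.034 + 0.51²/2)·0.08333] / 0.1472 = [0.1144 + 0.0137] / 0.1472 = 0.8700 → 0.87
√T = √0.08333 = 0.2887
φ(d₁) = φ(0.87) = 0.2732
vega = S·φ(d₁)·√T = 185·0.2732·0.2887 = 14.5915

14.59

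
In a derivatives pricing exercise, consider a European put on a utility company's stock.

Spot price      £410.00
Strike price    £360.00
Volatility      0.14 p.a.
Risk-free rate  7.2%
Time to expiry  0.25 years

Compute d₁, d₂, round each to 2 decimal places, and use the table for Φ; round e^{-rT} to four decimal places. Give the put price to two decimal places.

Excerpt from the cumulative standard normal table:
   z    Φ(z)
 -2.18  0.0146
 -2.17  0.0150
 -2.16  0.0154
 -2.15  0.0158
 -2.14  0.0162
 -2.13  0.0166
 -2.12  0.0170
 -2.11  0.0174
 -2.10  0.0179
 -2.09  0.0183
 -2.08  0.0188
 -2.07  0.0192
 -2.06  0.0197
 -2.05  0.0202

T = 0.25;  σ√T = 0.0700
ln(S/K) + (r + σ²/2)T = ln(410/360) + (0.072 + 0.14²/2)·0.25 = 0.1301 + 0.0204 = 0.1505
d₁ = 0.1505 / 0.0700 = 2.1500 ⇒ 2.15
d₂ = d₁ − σ√T = 2.1500 − 0.0700 = 2.0800 ⇒ 2.08
exp(−rT) = exp(−0.072·0.25) = 0.9822
N(−d₂) = N(-2.08) = 0.0188;  N(−d₁) = N(-2.15) = 0.0158
P = 360·0.9822·0.0188 − 410·0.0158 = 6.6475 − 6.4780 = 0.1695

£0.17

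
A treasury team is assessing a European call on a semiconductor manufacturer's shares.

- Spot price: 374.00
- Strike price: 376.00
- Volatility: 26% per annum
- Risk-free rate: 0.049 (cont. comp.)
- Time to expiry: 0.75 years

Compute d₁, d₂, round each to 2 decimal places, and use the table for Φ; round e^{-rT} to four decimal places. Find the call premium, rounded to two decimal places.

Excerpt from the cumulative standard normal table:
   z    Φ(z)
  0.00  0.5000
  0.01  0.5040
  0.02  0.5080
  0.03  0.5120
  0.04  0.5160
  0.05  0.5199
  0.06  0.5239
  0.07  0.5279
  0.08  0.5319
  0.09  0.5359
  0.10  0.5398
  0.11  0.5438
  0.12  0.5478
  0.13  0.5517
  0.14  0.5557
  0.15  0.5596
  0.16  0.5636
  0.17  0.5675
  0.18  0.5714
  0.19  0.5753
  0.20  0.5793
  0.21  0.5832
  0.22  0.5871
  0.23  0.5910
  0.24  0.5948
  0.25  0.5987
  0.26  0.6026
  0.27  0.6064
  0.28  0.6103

σ√T = 0.26 × 0.8660 = 0.2252
d₁ = [ln(374/376) + (0.049 + 0.26²/2)·0.75] / 0.2252 = [-0.0053 + 0.0621] / 0.2252 = 0.2521 which rounds to 0.25
d₂ = d₁ − σ√T = 0.2521 − 0.2252 = 0.0269 which rounds to 0.03
e^(−rT) = e^(−0.049·0.75) = 0.9639
C = 374·N(0.25) − 376·0.9639·N(0.03) = 374·0.5987 − 376·0.9639·0.5120 = 223.9138 − 185.5623 = 38.3515

38.35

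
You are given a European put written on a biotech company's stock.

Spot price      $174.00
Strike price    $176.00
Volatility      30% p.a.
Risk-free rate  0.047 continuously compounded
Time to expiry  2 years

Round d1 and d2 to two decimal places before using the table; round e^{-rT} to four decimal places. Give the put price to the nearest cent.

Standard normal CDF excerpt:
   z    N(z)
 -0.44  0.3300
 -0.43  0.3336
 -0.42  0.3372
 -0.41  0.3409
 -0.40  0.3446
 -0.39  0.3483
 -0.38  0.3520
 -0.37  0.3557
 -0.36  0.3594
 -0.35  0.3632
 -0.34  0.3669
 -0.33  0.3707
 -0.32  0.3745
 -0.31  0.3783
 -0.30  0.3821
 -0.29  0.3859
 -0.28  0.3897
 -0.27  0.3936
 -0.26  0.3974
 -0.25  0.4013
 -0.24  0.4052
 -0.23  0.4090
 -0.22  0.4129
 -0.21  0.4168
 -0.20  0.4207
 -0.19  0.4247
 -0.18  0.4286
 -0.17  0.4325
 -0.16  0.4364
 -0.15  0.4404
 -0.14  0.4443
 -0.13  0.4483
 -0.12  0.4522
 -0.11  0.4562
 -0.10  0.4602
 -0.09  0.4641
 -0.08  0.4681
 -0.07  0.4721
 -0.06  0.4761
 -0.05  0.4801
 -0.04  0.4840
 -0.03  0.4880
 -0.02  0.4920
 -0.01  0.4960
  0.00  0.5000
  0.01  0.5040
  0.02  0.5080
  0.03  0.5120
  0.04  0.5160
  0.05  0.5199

$22.07

σ√T = 0.3 × 1.4142 = 0.4243
ln(S/K) + (r + σ²/2)T = ln(174/176) + (0.047 + 0.3²/2)·2 = -0.0114 + 0.1840 = 0.1726
d₁ = 0.1726 / 0.4243 = 0.4068 which rounds to 0.41
d₂ = d₁ − σ√T = 0.4068 − 0.4243 = -0.0175 which rounds to -0.02
exp(−rT) = exp(−0.047·2) = 0.9103
P = 176·0.9103·N(0.02) − 174·N(-0.41) = 176·0.9103·0.5080 − 174·0.3409 = 81.3881 − 59.3166 = 22.0715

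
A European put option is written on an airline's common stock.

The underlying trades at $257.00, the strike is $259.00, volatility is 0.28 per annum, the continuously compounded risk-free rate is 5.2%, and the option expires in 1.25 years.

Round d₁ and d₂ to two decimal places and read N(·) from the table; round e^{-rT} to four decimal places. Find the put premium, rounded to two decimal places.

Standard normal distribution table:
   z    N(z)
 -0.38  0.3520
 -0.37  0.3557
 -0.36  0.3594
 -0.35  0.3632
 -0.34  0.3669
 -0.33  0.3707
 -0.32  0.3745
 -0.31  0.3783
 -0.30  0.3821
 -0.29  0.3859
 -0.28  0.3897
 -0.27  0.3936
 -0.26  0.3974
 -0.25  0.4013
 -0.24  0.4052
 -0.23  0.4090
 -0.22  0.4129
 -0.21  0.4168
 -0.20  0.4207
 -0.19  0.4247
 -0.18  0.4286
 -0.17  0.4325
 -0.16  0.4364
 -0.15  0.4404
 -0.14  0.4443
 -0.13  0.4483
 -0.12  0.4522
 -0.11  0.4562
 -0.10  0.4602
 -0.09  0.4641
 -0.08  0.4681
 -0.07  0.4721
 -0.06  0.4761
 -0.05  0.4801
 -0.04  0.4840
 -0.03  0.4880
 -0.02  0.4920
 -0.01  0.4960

$24.15

σ√T = 0.28 × 1.1180 = 0.3130
d₁ = [ln(257/259) + (0.052 + 0.28²/2)·1.25] / 0.3130 = [-0.0078 + 0.1140] / 0.3130 = 0.3394 ≈ 0.34
d₂ = d₁ − σ√T = 0.3394 − 0.3130 = 0.0263 ≈ 0.03
exp(−rT) = exp(−0.052·1.25) = 0.9371
N(−d₂) = N(-0.03) = 0.4880;  N(−d₁) = N(-0.34) = 0.3669
P = 259·0.9371·0.4880 − 257·0.3669 = 118.4419 − 94.2933 = 24.1486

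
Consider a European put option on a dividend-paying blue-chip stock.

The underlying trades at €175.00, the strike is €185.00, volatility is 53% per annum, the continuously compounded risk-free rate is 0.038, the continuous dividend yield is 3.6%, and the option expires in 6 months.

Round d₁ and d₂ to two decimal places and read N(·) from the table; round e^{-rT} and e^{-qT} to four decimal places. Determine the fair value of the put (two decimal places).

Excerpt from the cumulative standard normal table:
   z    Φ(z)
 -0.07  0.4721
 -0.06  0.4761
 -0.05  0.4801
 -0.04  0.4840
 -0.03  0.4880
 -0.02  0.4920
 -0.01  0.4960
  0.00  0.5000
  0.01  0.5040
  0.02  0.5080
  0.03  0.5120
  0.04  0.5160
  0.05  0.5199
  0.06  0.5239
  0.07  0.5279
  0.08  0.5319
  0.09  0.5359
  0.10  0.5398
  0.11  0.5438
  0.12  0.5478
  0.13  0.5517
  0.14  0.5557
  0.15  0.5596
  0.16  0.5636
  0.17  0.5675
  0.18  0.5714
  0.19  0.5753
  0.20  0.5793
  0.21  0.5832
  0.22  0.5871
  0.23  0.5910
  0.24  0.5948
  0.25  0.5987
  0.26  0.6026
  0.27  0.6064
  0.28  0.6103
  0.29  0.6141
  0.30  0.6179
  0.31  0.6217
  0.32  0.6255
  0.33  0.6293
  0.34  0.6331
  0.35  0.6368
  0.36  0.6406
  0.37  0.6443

σ√T = 0.53·√0.5 = 0.3748
ln(S/K) + (r − q + σ²/2)T = ln(175/185) + (0.038 − 0.036 + 0.53²/2)·0.5 = -0.0556 + 0.0712 = 0.0157
d₁ = 0.0157 / 0.3748 = 0.0418 ≈ 0.04
d₂ = d₁ − σ√T = 0.0418 − 0.3748 = -0.3330 ≈ -0.33
exp(−qT) = exp(−0.036·0.5) = 0.9822;  exp(−rT) = exp(−0.038·0.5) = 0.9812
P = 185·0.9812·N(0.33) − 175·0.9822·N(-0.04) = 185·0.9812·0.6293 − 175·0.9822·0.4840 = 114.2318 − 83.1923 = 31.0395

€31.04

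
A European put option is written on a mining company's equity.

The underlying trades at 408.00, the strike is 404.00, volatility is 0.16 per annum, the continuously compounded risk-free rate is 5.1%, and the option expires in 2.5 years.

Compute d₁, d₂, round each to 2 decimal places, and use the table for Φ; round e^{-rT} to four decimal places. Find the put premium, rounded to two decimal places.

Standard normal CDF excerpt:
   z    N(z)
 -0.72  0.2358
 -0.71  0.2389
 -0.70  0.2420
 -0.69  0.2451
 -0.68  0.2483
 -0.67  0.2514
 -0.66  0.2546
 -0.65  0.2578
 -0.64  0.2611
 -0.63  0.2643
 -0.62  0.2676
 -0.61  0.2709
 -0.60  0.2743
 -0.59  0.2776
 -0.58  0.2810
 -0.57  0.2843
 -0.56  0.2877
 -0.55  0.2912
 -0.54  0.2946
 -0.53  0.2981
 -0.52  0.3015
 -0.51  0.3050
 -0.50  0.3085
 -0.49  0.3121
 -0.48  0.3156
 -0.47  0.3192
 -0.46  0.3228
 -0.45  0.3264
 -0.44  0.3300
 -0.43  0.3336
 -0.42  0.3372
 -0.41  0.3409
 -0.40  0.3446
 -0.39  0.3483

17.35

T = 2.5;  σ√T = 0.2530
d₁ = [ln(408/404) + (0.051 + 0.16²/2)·2.5] / 0.2530 = [0.0099 + 0.1595] / 0.2530 = 0.6694 which rounds to 0.67
d₂ = d₁ − σ√T = 0.6694 − 0.2530 = 0.4164 which rounds to 0.42
exp(−rT) = exp(−0.051·2.5) = 0.8803
N(−d₂) = N(-0.42) = 0.3372;  N(−d₁) = N(-0.67) = 0.2514
P = 404·0.8803·0.3372 − 408·0.2514 = 119.9222 − 102.5712 = 17.3510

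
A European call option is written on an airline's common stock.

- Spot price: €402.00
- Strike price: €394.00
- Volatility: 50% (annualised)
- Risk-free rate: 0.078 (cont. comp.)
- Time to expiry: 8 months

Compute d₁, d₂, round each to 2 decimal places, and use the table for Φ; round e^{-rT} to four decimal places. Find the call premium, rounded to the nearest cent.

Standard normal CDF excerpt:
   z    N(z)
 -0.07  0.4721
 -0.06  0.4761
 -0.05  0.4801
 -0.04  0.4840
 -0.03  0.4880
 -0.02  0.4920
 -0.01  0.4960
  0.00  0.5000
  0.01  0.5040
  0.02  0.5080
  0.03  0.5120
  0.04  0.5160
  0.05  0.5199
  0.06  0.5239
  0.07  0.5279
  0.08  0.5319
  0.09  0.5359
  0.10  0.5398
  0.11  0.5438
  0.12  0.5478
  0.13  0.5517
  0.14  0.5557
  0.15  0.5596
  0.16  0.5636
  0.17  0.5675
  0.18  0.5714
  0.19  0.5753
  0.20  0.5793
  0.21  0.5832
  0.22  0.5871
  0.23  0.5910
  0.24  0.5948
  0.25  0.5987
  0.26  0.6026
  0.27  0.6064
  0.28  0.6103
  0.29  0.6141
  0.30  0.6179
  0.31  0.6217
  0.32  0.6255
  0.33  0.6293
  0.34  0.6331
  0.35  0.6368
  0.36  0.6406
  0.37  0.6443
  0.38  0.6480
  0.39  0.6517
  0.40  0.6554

T = 0.6667;  σ√T = 0.4082
ln(S/K) + (r + σ²/2)T = ln(402/394) + (0.078 + 0.5²/2)·0.6667 = 0.0201 + 0.1353 = 0.1554
d₁ = 0.1554 / 0.4082 = 0.3807 which rounds to 0.38
d₂ = d₁ − σ√T = 0.3807 − 0.4082 = -0.0275 which rounds to -0.03
exp(−rT) = exp(−0.078·0.6667) = 0.9493
C = 402·N(0.38) − 394·0.9493·N(-0.03) = 402·0.6480 − 394·0.9493·0.4880 = 260.4960 − 182.5238 = 77.9722

€77.97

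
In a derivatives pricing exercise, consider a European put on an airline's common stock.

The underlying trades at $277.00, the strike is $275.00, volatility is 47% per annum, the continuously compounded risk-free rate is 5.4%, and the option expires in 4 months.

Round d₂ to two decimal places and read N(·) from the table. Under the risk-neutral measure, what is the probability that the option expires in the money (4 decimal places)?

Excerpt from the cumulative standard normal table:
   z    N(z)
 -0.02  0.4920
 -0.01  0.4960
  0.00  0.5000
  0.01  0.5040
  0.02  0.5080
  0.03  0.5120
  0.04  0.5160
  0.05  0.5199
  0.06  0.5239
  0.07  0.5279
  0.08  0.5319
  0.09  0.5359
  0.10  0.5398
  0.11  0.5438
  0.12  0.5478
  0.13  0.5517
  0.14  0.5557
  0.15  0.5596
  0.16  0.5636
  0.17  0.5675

0.5160

σ√T = 0.47 × 0.5774 = 0.2714
d₁ = [ln(277/275) + (0.054 + ½·0.47²)·0.3333] / (σ√T) = (0.0072 + 0.0548) / 0.2714 = 0.2287 → 0.23
d₂ = 0.2287 − 0.2714 = -0.0426 → -0.04
Risk-neutral Pr[S_T < K] = N(−d₂) = N(0.04) = 0.5160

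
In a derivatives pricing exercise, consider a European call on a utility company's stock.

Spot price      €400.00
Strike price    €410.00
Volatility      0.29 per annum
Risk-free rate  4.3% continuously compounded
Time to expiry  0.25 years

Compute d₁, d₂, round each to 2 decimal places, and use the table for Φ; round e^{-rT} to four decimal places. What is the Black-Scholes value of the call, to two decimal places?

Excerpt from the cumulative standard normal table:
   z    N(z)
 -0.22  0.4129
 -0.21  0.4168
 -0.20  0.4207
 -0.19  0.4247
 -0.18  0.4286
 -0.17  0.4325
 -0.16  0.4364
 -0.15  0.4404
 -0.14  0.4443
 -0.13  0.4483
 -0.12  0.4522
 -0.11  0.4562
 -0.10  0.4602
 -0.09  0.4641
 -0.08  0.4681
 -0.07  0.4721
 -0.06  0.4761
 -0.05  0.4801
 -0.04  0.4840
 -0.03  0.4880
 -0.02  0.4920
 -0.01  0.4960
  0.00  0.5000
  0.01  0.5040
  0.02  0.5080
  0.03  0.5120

€21.37

T = 0.25;  σ√T = 0.1450
d₁ = [ln(400/410) + (0.043 + 0.29²/2)·0.25] / 0.1450 = [-0.0247 + 0.0213] / 0.1450 = -0.0237 → -0.02
d₂ = d₁ − σ√T = -0.0237 − 0.1450 = -0.1687 → -0.17
exp(−rT) = exp(−0.043·0.25) = 0.9893
C = 400·N(-0.02) − 410·0.9893·N(-0.17) = 400·0.4920 − 410·0.9893·0.4325 = 196.8000 − 175.4276 = 21.3724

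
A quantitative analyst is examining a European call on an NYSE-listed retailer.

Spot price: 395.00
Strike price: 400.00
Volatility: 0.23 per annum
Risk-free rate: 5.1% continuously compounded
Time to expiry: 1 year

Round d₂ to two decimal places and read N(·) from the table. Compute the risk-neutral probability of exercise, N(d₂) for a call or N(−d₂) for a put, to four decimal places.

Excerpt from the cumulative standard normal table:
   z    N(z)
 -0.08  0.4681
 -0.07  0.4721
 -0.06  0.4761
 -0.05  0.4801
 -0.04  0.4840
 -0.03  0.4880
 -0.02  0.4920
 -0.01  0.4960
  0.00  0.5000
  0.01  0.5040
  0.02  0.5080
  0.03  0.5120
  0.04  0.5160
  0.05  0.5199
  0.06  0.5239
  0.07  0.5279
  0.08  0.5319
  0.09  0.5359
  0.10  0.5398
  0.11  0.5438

σ√T = 0.23 × 1.0000 = 0.2300
d₁ = [ln(395/400) + (0.051 + ½·0.23²)·1] / (σ√T) = (-0.0126 + 0.0774) / 0.2300 = 0.2820 ⇒ 0.28
d₂ = 0.2820 − 0.2300 = 0.0520 ⇒ 0.05
Risk-neutral Pr[S_T > K] = N(d₂) = N(0.05) = 0.5199

0.5199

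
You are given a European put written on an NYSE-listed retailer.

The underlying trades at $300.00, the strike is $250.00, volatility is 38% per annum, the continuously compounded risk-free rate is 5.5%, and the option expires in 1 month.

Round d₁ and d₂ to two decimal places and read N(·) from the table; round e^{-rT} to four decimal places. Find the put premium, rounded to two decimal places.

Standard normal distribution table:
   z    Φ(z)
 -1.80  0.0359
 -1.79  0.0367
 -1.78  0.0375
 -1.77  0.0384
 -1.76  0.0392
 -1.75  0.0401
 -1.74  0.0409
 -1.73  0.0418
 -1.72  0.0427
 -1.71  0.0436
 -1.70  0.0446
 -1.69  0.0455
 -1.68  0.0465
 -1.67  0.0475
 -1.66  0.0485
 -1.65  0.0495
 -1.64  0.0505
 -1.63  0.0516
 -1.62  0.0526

$0.56

σ√T = 0.38 × 0.2887 = 0.1097
d₁ = [ln(300/250) + (0.055 + 0.38²/2)·0.08333] / 0.1097 = [0.1823 + 0.0106] / 0.1097 = 1.7587 which rounds to 1.76
d₂ = d₁ − σ√T = 1.7587 − 0.1097 = 1.6490 which rounds to 1.65
exp(−rT) = exp(−0.055·0.08333) = 0.9954
N(−d₂) = N(-1.65) = 0.0495;  N(−d₁) = N(-1.76) = 0.0392
P = 250·0.9954·0.0495 − 300·0.0392 = 12.3181 − 11.7600 = 0.5581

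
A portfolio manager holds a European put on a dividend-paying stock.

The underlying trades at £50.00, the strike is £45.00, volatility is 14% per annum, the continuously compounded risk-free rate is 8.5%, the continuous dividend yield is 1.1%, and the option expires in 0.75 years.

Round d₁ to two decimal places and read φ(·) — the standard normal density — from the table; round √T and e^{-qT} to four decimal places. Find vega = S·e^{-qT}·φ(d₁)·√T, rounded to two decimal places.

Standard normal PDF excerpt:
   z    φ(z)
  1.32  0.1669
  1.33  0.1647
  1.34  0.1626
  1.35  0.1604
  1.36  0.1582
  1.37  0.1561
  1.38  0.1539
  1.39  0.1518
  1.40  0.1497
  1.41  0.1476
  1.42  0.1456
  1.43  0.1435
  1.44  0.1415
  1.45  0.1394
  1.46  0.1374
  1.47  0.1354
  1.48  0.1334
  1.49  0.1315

σ√T = 0.14 × 0.8660 = 0.1212
d₁ = [ln(50/45) + (0.085 − 0.011 + 0.14²/2)·0.75] / 0.1212 = [0.1054 + 0.0629] / 0.1212 = 1.3874 which rounds to 1.39
√T = √0.75 = 0.8660
φ(d₁) = φ(1.39) = 0.1518
e^(−qT) = e^(−0.011·0.75) = 0.9918
vega = S·e^(−qT)·φ(d₁)·√T = 50·0.9918·0.1518·0.8660 = 6.5190
(Vega is the same for a European call and put with the same parameters.)

6.52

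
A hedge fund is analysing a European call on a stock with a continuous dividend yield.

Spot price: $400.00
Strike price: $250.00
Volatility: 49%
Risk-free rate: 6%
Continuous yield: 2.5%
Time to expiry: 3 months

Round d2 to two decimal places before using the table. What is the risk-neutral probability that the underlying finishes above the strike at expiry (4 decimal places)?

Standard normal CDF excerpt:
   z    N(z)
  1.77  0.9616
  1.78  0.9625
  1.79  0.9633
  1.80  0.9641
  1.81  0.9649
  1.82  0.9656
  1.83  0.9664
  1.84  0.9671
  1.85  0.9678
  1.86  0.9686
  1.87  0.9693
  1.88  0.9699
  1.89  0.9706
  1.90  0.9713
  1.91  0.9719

σ√T = 0.49·√0.25 = 0.2450
d₁ = [ln(400/250) + (0.06 − 0.025 + 0.49²/2)·0.25] / 0.2450 = [0.4700 + 0.0388] / 0.2450 = 2.0766 ⇒ 2.08
d₂ = d₁ − σ√T = 2.0766 − 0.2450 = 1.8316 ⇒ 1.83
Risk-neutral Pr[S_T > K] = N(d₂) = N(1.83) = 0.9664

0.9664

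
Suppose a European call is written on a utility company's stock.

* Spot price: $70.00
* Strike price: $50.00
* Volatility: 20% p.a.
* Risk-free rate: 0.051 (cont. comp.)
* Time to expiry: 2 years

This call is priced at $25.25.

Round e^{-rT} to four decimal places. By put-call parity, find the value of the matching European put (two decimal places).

exp(−rT) = exp(−0.051·2) = 0.9030
Put-call parity: C − P = S − K·e^(−rT) = 70 − 50·0.9030 = 70 − 45.1500 = 24.8500
P = C − (C − P) = 25.25 − (24.8500) = 0.4000

$0.40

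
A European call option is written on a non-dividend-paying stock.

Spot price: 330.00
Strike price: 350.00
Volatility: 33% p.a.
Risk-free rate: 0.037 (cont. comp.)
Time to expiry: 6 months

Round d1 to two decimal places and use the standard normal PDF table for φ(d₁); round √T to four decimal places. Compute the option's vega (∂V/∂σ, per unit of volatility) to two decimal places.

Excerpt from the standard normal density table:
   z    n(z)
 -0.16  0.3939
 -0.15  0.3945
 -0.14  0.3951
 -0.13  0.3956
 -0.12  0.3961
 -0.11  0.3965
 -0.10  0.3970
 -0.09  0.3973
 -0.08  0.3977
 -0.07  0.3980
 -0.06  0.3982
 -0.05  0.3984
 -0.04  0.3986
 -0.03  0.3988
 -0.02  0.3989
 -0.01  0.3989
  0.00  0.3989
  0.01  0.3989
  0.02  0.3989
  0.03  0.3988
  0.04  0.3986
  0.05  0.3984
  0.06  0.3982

σ√T = 0.33·√0.5 = 0.2333
d₁ = [ln(330/350) + (0.037 + ½·0.33²)·0.5] / (σ√T) = (-0.0588 + 0.0457) / 0.2333 = -0.0562 ≈ -0.06
√T = √0.5 = 0.7071
φ(d₁) = φ(-0.06) = 0.3982
vega = S·φ(d₁)·√T = 330·0.3982·0.7071 = 92.9172

92.92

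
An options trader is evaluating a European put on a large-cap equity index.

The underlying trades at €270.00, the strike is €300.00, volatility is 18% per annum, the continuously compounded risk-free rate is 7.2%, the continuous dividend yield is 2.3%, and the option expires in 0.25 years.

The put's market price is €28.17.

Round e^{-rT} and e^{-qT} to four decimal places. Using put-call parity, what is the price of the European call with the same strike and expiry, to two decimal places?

e^(−qT) = e^(−0.023·0.25) = 0.9943;  e^(−rT) = e^(−0.072·0.25) = 0.9822
Put-call parity: C − P = S·e^(−qT) − K·e^(−rT) = 270·0.9943 − 300·0.9822 = 268.4610 − 294.6600 = -26.1990
C = P + (C − P) = 28.17 + (-26.1990) = 1.9710

€1.97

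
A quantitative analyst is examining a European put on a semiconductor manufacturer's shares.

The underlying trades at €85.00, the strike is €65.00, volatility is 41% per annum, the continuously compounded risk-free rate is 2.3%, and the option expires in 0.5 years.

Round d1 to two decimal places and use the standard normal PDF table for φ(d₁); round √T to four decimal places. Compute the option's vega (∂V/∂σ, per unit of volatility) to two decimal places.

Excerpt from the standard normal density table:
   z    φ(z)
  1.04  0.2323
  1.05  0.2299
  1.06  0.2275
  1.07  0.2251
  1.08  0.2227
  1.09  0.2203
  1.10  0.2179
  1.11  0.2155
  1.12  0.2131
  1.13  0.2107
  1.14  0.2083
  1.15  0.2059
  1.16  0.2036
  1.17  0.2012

σ√T = 0.41 × 0.7071 = 0.2899
d₁ = [ln(85/65) + (0.023 + 0.41²/2)·0.5] / 0.2899 = [0.2683 + 0.0535] / 0.2899 = 1.1099 → 1.11
√T = √0.5 = 0.7071
φ(d₁) = φ(1.11) = 0.2155
vega = S·φ(d₁)·√T = 85·0.2155·0.7071 = 12.9523

12.95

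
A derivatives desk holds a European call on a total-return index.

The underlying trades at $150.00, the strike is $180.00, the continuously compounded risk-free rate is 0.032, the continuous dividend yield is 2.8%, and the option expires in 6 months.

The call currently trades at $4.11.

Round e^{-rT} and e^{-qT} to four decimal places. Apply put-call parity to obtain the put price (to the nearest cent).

$33.33

e^(−qT) = e^(−0.028·0.5) = 0.9861;  e^(−rT) = e^(−0.032·0.5) = 0.9841
Put-call parity: C − P = S·e^(−qT) − K·e^(−rT) = 150·0.9861 − 180·0.9841 = 147.9150 − 177.1380 = -29.2230
P = C − (C − P) = 4.11 − (-29.2230) = 33.3330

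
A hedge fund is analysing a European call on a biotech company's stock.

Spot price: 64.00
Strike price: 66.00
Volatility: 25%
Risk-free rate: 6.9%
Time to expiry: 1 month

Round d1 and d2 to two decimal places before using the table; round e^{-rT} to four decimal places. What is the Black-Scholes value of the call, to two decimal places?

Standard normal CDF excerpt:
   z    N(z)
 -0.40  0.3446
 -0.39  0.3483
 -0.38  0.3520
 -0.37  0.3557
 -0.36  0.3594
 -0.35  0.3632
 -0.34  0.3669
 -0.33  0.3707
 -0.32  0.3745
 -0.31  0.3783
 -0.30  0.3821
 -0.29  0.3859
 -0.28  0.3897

σ√T = 0.25·√0.08333 = 0.0722
d₁ = [ln(64/66) + (0.069 + ½·0.25²)·0.08333] / (σ√T) = (-0.0308 + 0.0084) / 0.0722 = -0.3106 ⇒ -0.31
d₂ = -0.3106 − 0.0722 = -0.3828 ⇒ -0.38
exp(−rT) = exp(−0.069·0.08333) = 0.9943
C = 64·N(-0.31) − 66·0.9943·N(-0.38) = 64·0.3783 − 66·0.9943·0.3520 = 24.2112 − 23.0996 = 1.1116

1.11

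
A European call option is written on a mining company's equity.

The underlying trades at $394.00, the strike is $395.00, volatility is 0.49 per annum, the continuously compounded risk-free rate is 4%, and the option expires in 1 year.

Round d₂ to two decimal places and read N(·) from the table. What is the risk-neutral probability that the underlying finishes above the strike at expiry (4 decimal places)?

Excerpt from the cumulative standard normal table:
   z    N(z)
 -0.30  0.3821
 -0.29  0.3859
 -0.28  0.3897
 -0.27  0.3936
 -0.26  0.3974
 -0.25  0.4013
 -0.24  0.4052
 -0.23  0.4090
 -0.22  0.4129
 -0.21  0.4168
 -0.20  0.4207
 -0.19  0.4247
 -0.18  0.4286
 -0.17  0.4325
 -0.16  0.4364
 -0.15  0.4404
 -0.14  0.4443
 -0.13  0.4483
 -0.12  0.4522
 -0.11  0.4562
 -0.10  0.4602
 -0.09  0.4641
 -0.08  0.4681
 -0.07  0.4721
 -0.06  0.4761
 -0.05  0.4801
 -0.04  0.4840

σ√T = 0.49 × 1.0000 = 0.4900
ln(S/K) + (r + σ²/2)T = ln(394/395) + (0.04 + 0.49²/2)·1 = -0.0025 + 0.1600 = 0.1575
d₁ = 0.1575 / 0.4900 = 0.3215 → 0.32
d₂ = d₁ − σ√T = 0.3215 − 0.4900 = -0.1685 → -0.17
Pr(exercise) under Q = N(d₂) = 0.4325

0.4325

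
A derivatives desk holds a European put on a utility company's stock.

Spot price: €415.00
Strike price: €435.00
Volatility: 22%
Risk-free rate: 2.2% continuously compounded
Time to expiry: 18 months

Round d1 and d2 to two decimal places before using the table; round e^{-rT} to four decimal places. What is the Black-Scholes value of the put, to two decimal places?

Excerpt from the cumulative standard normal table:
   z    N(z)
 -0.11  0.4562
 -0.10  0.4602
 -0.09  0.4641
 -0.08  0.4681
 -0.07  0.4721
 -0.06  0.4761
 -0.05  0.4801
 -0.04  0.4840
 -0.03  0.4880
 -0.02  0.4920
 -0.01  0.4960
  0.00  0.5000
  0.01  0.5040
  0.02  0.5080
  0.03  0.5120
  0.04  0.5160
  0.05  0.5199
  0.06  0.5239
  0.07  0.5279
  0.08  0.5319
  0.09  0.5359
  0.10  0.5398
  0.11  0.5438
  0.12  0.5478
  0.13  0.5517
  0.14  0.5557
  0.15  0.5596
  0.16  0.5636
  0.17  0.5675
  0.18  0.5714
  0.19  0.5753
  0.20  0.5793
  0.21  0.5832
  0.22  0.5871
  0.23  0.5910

€47.86

T = 1.5;  σ√T = 0.2694
d₁ = [ln(415/435) + (0.022 + 0.22²/2)·1.5] / 0.2694 = [-0.0471 + 0.0693] / 0.2694 = 0.0825 ⇒ 0.08
d₂ = d₁ − σ√T = 0.0825 − 0.2694 = -0.1869 ⇒ -0.19
e^(−rT) = e^(−0.022·1.5) = 0.9675
P = 435·0.9675·N(0.19) − 415·N(-0.08) = 435·0.9675·0.5753 − 415·0.4681 = 242.1222 − 194.2615 = 47.8607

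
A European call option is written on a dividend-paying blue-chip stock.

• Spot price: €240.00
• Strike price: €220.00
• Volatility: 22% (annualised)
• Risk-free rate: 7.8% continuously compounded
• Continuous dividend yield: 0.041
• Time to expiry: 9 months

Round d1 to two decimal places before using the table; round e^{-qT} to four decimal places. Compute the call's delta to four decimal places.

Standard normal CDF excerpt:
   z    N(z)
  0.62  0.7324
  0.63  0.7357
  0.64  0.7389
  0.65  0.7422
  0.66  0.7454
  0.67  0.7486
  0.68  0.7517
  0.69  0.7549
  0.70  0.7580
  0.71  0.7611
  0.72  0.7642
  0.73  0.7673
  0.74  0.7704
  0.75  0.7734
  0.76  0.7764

0.7350

T = 0.75;  σ√T = 0.1905
d₁ = [ln(240/220) + (0.078 − 0.041 + ½·0.22²)·0.75] / (σ√T) = (0.0870 + 0.0459) / 0.1905 = 0.6976 ⇒ 0.70
N(d₁) = N(0.70) = 0.7580
Δ_call = exp(−qT)·N(d₁) = 0.9697·0.7580 = 0.7350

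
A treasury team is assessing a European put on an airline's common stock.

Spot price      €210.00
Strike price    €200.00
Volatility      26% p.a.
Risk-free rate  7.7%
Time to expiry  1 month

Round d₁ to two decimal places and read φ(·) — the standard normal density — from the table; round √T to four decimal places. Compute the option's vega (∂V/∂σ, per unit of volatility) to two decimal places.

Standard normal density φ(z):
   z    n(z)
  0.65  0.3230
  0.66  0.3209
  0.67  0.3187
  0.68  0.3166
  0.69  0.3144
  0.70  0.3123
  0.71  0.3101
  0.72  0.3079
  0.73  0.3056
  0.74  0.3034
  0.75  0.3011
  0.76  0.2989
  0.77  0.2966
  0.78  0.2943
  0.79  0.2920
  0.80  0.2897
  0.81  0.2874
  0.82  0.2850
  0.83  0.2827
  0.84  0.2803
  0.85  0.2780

σ√T = 0.26 × 0.2887 = 0.0751
d₁ = [ln(210/200) + (0.077 + 0.26²/2)·0.08333] / 0.0751 = [0.0488 + 0.0092] / 0.0751 = 0.7731 which rounds to 0.77
√T = √0.08333 = 0.2887
φ(d₁) = φ(0.77) = 0.2966
vega = S·φ(d₁)·√T = 210·0.2966·0.2887 = 17.9820

17.98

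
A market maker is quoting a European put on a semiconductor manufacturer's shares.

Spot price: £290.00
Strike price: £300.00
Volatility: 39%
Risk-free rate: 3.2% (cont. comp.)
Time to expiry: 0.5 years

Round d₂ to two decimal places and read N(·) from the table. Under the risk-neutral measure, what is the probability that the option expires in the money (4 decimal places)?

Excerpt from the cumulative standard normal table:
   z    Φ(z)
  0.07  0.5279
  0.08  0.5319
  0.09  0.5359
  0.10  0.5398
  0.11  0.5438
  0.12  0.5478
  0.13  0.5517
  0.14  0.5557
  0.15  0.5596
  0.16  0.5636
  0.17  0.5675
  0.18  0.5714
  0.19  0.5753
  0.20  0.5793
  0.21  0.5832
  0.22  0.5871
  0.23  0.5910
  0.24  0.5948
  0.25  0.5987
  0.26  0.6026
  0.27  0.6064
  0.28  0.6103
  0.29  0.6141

σ√T = 0.39 × 0.7071 = 0.2758
d₁ = [ln(290/300) + (0.032 + 0.39²/2)·0.5] / 0.2758 = [-0.0339 + 0.0540] / 0.2758 = 0.0730 ≈ 0.07
d₂ = d₁ − σ√T = 0.0730 − 0.2758 = -0.2028 ≈ -0.20
Pr(exercise) under Q = N(−d₂) = N(0.20) = 0.5793

0.5793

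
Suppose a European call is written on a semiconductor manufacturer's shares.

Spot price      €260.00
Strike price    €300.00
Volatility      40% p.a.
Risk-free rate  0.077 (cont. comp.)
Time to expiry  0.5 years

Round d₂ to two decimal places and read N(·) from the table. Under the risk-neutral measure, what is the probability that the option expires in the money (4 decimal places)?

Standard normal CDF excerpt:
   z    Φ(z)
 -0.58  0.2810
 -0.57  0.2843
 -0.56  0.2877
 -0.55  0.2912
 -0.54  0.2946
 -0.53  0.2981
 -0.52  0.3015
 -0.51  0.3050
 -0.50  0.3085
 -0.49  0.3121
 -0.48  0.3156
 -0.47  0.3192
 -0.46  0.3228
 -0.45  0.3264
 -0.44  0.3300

T = 0.5;  σ√T = 0.2828
ln(S/K) + (r + σ²/2)T = ln(260/300) + (0.077 + 0.4²/2)·0.5 = -0.1431 + 0.0785 = -0.0646
d₁ = -0.0646 / 0.2828 = -0.2284 which rounds to -0.23
d₂ = d₁ − σ√T = -0.2284 − 0.2828 = -0.5112 which rounds to -0.51
Pr(exercise) under Q = N(d₂) = 0.3050

0.3050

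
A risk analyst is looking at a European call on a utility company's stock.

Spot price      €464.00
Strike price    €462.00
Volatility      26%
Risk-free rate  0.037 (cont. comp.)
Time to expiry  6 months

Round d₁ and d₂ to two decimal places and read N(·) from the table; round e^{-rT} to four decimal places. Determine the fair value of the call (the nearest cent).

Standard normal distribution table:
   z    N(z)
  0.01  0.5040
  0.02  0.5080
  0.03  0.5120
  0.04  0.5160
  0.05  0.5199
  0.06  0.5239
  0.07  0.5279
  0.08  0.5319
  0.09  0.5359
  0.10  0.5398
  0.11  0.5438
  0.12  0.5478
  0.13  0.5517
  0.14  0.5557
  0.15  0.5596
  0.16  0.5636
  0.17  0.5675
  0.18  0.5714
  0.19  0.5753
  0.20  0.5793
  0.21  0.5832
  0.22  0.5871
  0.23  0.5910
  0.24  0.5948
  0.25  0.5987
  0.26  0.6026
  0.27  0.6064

σ√T = 0.26·√0.5 = 0.1838
d₁ = [ln(464/462) + (0.037 + 0.26²/2)·0.5] / 0.1838 = [0.0043 + 0.0354] / 0.1838 = 0.2160 which rounds to 0.22
d₂ = d₁ − σ√T = 0.2160 − 0.1838 = 0.0322 which rounds to 0.03
exp(−rT) = exp(−0.037·0.5) = 0.9817
C = 464·N(0.22) − 462·0.9817·N(0.03) = 464·0.5871 − 462·0.9817·0.5120 = 272.4144 − 232.2152 = 40.1992

€40.20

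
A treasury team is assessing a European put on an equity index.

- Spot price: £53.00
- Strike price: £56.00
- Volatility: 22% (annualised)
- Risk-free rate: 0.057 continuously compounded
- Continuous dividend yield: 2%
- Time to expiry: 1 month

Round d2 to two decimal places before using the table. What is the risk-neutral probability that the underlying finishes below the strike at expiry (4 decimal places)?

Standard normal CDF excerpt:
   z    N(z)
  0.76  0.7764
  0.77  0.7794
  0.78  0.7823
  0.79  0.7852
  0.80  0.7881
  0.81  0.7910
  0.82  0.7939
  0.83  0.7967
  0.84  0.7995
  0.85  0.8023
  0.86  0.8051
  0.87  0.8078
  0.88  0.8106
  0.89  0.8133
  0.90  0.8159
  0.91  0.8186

T = 0.08333;  σ√T = 0.0635
d₁ = [ln(53/56) + (0.057 − 0.02 + 0.22²/2)·0.08333] / 0.0635 = [-0.0551 + 0.0051] / 0.0635 = -0.7867 ⇒ -0.79
d₂ = d₁ − σ√T = -0.7867 − 0.0635 = -0.8502 ⇒ -0.85
Pr(exercise) under Q = N(−d₂) = N(0.85) = 0.8023

0.8023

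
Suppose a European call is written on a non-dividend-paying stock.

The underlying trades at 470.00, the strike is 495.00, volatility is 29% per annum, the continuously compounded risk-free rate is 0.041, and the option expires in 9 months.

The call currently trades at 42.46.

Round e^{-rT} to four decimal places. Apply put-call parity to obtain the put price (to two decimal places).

exp(−rT) = exp(−0.041·0.75) = 0.9697
Put-call parity: C − P = S − K·e^(−rT) = 470 − 495·0.9697 = 470 − 480.0015 = -10.0015
P = C − (C − P) = 42.46 − (-10.0015) = 52.4615

52.46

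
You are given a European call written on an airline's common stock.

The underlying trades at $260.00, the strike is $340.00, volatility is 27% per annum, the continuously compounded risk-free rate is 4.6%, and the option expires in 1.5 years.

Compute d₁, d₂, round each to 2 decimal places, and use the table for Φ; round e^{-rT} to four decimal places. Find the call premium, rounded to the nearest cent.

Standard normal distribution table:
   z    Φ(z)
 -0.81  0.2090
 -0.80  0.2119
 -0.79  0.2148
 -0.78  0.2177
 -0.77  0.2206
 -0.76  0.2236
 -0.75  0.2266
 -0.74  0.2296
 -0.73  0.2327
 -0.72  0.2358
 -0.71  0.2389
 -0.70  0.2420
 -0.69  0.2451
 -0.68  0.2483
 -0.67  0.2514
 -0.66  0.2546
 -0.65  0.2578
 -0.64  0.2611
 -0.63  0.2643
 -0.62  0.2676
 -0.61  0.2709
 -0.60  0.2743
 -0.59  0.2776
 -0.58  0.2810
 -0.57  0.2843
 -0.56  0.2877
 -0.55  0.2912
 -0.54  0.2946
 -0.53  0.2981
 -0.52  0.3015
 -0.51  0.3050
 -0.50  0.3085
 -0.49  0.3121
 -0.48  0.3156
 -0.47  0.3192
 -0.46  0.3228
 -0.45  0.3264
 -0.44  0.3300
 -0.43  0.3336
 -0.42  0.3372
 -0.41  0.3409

$15.80

T = 1.5;  σ√T = 0.3307
ln(S/K) + (r + σ²/2)T = ln(260/340) + (0.046 + 0.27²/2)·1.5 = -0.2683 + 0.1237 = -0.1446
d₁ = -0.1446 / 0.3307 = -0.4372 ≈ -0.44
d₂ = d₁ − σ√T = -0.4372 − 0.3307 = -0.7679 ≈ -0.77
exp(−rT) = exp(−0.046·1.5) = 0.9333
N(d₁) = N(-0.44) = 0.3300;  N(d₂) = N(-0.77) = 0.2206
C = 260·0.3300 − 340·0.9333·0.2206 = 85.8000 − 70.0012 = 15.7988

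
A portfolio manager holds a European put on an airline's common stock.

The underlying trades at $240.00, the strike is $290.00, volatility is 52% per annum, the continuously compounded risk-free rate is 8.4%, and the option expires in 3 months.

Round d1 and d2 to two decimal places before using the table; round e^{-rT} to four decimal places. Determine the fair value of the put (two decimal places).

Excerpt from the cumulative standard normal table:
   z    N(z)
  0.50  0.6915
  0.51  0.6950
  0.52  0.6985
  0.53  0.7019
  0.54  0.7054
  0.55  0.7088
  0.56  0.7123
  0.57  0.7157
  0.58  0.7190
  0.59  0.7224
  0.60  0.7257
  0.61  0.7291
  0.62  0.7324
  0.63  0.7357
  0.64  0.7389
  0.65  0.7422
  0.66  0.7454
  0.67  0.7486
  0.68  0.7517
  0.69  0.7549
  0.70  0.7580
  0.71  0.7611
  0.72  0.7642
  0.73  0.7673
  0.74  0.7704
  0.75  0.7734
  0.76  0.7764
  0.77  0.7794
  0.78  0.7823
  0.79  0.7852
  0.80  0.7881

σ√T = 0.52 × 0.5000 = 0.2600
d₁ = [ln(240/290) + (0.084 + 0.52²/2)·0.25] / 0.2600 = [-0.1892 + 0.0548] / 0.2600 = -0.5171 → -0.52
d₂ = d₁ − σ√T = -0.5171 − 0.2600 = -0.7771 → -0.78
exp(−rT) = exp(−0.084·0.25) = 0.9792
N(−d₂) = N(0.78) = 0.7823;  N(−d₁) = N(0.52) = 0.6985
P = 290·0.9792·0.7823 − 240·0.6985 = 222.1482 − 167.6400 = 54.5082

$54.51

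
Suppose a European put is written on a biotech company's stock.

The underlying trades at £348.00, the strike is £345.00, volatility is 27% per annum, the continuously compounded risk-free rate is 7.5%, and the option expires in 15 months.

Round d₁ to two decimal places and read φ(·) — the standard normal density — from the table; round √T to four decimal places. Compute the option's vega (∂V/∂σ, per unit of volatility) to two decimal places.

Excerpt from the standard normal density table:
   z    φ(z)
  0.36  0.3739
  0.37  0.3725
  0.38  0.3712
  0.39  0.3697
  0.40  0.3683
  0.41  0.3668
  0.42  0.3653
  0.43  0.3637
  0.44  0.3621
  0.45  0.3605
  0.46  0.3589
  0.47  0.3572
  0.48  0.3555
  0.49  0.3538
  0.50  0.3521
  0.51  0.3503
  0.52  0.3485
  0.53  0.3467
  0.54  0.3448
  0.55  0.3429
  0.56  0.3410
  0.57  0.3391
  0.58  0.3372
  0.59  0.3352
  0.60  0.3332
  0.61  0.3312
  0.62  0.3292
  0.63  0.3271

σ√T = 0.27 × 1.1180 = 0.3019
d₁ = [ln(348/345) + (0.075 + 0.27²/2)·1.25] / 0.3019 = [0.0087 + 0.1393] / 0.3019 = 0.4902 ⇒ 0.49
√T = √1.25 = 1.1180
φ(d₁) = φ(0.49) = 0.3538
vega = S·φ(d₁)·√T = 348·0.3538·1.1180 = 137.6508

137.65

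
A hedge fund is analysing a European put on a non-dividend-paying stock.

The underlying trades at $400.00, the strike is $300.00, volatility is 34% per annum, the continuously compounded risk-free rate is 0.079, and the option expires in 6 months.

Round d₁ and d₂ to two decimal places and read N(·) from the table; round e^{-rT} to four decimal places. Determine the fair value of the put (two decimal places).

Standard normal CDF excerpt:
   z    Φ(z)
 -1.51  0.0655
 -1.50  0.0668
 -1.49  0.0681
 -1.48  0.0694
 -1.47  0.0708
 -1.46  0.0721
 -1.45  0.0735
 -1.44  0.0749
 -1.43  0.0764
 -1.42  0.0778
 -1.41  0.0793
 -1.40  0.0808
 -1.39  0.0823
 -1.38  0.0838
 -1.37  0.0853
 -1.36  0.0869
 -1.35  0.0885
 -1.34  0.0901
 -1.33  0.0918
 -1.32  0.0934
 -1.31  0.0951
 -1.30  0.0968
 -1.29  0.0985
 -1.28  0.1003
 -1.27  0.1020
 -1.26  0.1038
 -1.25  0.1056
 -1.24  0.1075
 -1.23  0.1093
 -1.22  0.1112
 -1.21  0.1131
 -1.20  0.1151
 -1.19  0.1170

$3.24

σ√T = 0.34·√0.5 = 0.2404
d₁ = [ln(400/300) + (0.079 + 0.34²/2)·0.5] / 0.2404 = [0.2877 + 0.0684] / 0.2404 = 1.4811 which rounds to 1.48
d₂ = d₁ − σ√T = 1.4811 − 0.2404 = 1.2407 which rounds to 1.24
exp(−rT) = exp(−0.079·0.5) = 0.9613
N(−d₂) = N(-1.24) = 0.1075;  N(−d₁) = N(-1.48) = 0.0694
P = 300·0.9613·0.1075 − 400·0.0694 = 31.0019 − 27.7600 = 3.2419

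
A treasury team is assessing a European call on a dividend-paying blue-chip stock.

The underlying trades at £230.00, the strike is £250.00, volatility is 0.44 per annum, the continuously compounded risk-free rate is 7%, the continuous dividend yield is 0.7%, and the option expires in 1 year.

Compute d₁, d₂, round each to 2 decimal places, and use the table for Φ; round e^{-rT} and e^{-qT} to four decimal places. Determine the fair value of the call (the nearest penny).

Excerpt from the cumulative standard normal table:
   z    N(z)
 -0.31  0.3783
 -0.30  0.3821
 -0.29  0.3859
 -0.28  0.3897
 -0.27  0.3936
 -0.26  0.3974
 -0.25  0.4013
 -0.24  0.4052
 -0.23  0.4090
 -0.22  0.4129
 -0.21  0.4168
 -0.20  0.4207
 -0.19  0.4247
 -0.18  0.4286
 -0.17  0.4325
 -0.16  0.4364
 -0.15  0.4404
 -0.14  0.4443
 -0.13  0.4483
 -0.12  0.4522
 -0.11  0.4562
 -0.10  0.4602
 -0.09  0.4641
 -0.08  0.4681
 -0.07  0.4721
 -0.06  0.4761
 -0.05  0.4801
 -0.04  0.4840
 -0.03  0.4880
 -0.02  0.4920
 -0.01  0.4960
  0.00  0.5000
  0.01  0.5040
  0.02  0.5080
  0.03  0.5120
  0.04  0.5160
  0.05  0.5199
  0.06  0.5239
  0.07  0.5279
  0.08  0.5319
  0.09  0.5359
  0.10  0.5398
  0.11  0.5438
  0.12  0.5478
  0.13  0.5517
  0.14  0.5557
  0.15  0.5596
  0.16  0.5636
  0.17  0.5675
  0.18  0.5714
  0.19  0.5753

T = 1;  σ√T = 0.4400
d₁ = [ln(230/250) + (0.07 − 0.007 + 0.44²/2)·1] / 0.4400 = [-0.0834 + 0.1598] / 0.4400 = 0.1737 → 0.17
d₂ = d₁ − σ√T = 0.1737 − 0.4400 = -0.2663 → -0.27
e^(−qT) = e^(−0.007·1) = 0.9930;  e^(−rT) = e^(−0.07·1) = 0.9324
N(d₁) = N(0.17) = 0.5675;  N(d₂) = N(-0.27) = 0.3936
C = 230·0.9930·0.5675 − 250·0.9324·0.3936 = 129.6113 − 91.7482 = 37.8632

£37.86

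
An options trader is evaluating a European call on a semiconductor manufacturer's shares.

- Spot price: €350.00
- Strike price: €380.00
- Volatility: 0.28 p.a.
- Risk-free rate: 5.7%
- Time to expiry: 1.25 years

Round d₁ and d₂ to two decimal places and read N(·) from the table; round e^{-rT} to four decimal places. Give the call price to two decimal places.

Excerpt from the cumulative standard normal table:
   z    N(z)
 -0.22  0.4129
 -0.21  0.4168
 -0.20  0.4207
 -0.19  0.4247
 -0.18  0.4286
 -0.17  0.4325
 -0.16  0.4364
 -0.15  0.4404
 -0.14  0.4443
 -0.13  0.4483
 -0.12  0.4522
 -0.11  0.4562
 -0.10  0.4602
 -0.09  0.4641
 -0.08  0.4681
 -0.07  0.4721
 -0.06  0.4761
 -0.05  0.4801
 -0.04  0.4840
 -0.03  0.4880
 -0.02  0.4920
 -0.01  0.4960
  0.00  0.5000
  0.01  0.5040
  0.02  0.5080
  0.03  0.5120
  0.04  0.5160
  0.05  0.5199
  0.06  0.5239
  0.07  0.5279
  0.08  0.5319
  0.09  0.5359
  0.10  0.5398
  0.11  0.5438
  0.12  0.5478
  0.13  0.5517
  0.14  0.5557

σ√T = 0.28·√1.25 = 0.3130
d₁ = [ln(350/380) + (0.057 + ½·0.28²)·1.25] / (σ√T) = (-0.0822 + 0.1203) / 0.3130 = 0.1214 ⇒ 0.12
d₂ = 0.1214 − 0.3130 = -0.1916 ⇒ -0.19
exp(−rT) = exp(−0.057·1.25) = 0.9312
C = 350·N(0.12) − 380·0.9312·N(-0.19) = 350·0.5478 − 380·0.9312·0.4247 = 191.7300 − 150.2826 = 41.4474

€41.45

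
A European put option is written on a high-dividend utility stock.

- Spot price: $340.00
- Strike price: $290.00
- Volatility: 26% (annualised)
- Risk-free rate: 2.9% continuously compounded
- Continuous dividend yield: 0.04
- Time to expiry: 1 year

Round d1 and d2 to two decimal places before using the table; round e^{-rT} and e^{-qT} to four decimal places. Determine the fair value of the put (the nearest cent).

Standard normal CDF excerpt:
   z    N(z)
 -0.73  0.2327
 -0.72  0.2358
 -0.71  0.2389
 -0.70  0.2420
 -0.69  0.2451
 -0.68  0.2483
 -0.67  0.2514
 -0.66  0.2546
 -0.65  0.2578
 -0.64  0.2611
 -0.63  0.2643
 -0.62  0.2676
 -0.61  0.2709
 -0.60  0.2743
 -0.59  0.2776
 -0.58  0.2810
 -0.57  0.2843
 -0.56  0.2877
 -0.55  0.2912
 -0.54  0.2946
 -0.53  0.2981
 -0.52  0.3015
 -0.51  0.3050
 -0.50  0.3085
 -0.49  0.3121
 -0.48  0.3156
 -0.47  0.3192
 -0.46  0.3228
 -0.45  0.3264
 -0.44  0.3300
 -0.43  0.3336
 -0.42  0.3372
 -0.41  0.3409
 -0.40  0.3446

σ√T = 0.26 × 1.0000 = 0.2600
d₁ = [ln(340/290) + (0.029 − 0.04 + ½·0.26²)·1] / (σ√T) = (0.1591 + 0.0228) / 0.2600 = 0.6995 ⇒ 0.70
d₂ = 0.6995 − 0.2600 = 0.4395 ⇒ 0.44
e^(−qT) = e^(−0.04·1) = 0.9608;  e^(−rT) = e^(−0.029·1) = 0.9714
N(−d₂) = N(-0.44) = 0.3300;  N(−d₁) = N(-0.70) = 0.2420
P = 290·0.9714·0.3300 − 340·0.9608·0.2420 = 92.9630 − 79.0546 = 13.9084

$13.91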